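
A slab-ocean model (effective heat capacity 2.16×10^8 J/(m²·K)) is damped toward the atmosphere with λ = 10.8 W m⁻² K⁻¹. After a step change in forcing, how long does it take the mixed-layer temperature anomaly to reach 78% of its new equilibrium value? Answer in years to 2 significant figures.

0.96 years

Areal heat capacity C = 2.16×10^8 J/(m²·K) (given).
τ = C / λ = 2.16×10^8 / 10.8 = 2.00×10^7 s.
Fraction reached: 1 − e^(−t/τ) = 0.78 ⇒ t = −τ ln(1 − 0.78) = τ × 1.51.
t = 3.03×10^7 s = 0.960 years.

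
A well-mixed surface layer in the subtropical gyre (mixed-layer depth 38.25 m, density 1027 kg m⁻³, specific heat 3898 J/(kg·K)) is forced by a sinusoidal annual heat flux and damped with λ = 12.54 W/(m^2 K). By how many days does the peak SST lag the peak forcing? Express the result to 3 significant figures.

68.6 days

Areal heat capacity C = ρ c_p D = 1027 × 3898 × 38.25 = 1.53×10^8 J/(m^2 K).
ω = 2π / 3.15×10^7 s = 1.99×10^-7 s⁻¹.
Phase lag φ = arctan(Cω/λ) = arctan(30.5/12.54) = 1.18 rad.
Time lag = φ / ω = 1.18 / 1.99×10^-7 = 5.93×10^6 s = 68.6 days.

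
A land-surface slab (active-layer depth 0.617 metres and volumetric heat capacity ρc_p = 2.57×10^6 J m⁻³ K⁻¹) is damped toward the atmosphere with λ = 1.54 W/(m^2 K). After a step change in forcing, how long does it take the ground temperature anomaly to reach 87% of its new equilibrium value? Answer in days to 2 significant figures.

24 days

Areal heat capacity C = ρc_p × D = 2.57×10^6 × 0.617 = 1.59×10^6 J/(m^2 K).
τ = C / λ = 1.59×10^6 / 1.54 = 1.03×10^6 s.
Fraction reached: 1 − e^(−t/τ) = 0.87 ⇒ t = −τ ln(1 − 0.87) = τ × 2.04.
t = 2.10×10^6 s = 24.3 days.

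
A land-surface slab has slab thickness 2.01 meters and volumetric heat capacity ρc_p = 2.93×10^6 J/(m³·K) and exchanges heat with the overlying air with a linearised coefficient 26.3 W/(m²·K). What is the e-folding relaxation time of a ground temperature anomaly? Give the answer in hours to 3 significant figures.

Areal heat capacity C = ρc_p × D = 2.93×10^6 × 2.01 = 5.89×10^6 J/(m^2 K).
Relaxation time τ = C / λ = 5.89×10^6 / 26.3 = 2.24×10^5 s.
In hours: 2.24×10^5 s / (3600 s/hour) = 62.2 hours.

62.2 hours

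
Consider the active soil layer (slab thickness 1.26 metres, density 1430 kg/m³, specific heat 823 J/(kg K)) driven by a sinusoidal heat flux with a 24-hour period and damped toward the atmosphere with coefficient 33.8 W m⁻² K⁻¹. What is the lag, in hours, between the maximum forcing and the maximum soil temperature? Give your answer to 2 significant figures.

Areal heat capacity C = ρ c_p D = 1430 × 823 × 1.26 = 1.48×10^6 J m⁻² K⁻¹.
ω = 2π / 86400 s = 7.27×10^-5 s⁻¹.
Phase lag φ = arctan(Cω/λ) = arctan(108/33.8) = 1.27 rad.
Time lag = φ / ω = 1.27 / 7.27×10^-5 = 17400 s = 4.84 hours.

4.8 hours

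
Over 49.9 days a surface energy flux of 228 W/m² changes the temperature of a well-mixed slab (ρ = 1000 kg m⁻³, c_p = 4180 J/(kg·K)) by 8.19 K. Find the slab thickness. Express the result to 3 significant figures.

28.7 m

Heat input Q = F Δt = 228 × 4.31×10^6 s = 9.83×10^8 J/m².
Required areal heat capacity C = Q / ΔT = 1.20×10^8 J/(m²·K).
Depth D = C / (ρ c_p) = 1.20×10^8 / (1000 × 4180) = 28.7 m.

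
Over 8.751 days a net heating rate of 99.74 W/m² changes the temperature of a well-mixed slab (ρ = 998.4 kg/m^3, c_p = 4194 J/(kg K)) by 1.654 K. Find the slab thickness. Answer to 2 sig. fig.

11 m

Heat input Q = F Δt = 99.74 × 7.56×10^5 s = 7.54×10^7 J/m².
Required areal heat capacity C = Q / ΔT = 4.56×10^7 J/(m²·K).
Depth D = C / (ρ c_p) = 4.56×10^7 / (998.4 × 4194) = 10.9 m.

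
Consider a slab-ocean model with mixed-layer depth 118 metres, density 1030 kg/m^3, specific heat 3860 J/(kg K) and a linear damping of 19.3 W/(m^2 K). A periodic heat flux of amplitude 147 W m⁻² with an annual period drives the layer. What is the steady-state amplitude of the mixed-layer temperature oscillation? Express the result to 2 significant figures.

1.5 K

Areal heat capacity C = ρ c_p D = 1030 × 3860 × 118 = 4.69×10^8 J/(m^2 K).
Angular frequency ω = 2π / T = 2π / 3.15×10^7 s = 1.99×10^-7 s⁻¹.
√((Cω)² + λ²) = √((93.5)² + 19.3²) = 95.4 W/(m²·K).
Amplitude A = F₀ / √((Cω)²+λ²) = 147 / 95.4 = 1.54 K.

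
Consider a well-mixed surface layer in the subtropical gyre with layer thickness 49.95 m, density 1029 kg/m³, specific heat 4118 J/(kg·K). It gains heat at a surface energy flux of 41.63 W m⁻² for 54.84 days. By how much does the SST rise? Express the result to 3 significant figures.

Areal heat capacity C = ρ c_p D = 1029 × 4118 × 49.95 = 2.12×10^8 J/(m^2 K).
Net heat input Q = F Δt = 41.63 × (54.84 days × 86400 s/day) = 1.97×10^8 J/m².
ΔT = Q / C = 1.97×10^8 / 2.12×10^8 = 0.932 K.

0.932 K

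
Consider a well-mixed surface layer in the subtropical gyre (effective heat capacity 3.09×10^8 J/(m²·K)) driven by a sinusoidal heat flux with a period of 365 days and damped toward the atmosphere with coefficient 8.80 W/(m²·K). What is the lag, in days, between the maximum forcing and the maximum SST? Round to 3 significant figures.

83.0 days

Areal heat capacity C = 3.09×10^8 J/(m²·K) (given).
ω = 2π / 3.15×10^7 s = 1.99×10^-7 s⁻¹.
Phase lag φ = arctan(Cω/λ) = arctan(61.6/8.80) = 1.43 rad.
Time lag = φ / ω = 1.43 / 1.99×10^-7 = 7.17×10^6 s = 83.0 days.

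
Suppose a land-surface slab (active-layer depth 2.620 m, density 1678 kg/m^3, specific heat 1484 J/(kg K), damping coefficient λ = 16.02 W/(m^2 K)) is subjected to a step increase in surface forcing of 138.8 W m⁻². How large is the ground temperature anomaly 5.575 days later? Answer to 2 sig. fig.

Areal heat capacity C = ρ c_p D = 1678 × 1484 × 2.620 = 6.52×10^6 J/(m^2 K).
τ = C / λ = 6.52×10^6 / 16.02 = 4.07×10^5 s.
Equilibrium anomaly ΔT_eq = F / λ = 138.8 / 16.02 = 8.66 K.
t = 5.575 days = 4.82×10^5 s, so t/τ = 1.18.
ΔT(t) = ΔT_eq (1 − e^(−t/τ)) = 8.66 × (1 − e^−1.18) = 6.01 K.

6.0 K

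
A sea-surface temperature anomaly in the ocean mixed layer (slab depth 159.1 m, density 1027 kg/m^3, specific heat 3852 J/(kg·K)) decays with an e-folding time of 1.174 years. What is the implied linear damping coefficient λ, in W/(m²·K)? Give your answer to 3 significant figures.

Areal heat capacity C = ρ c_p D = 1027 × 3852 × 159.1 = 6.29×10^8 J/(m^2 K).
τ = 1.174 years = 3.70×10^7 s.
λ = C / τ = 6.29×10^8 / 3.70×10^7 = 17.0 W/(m²·K).

17.0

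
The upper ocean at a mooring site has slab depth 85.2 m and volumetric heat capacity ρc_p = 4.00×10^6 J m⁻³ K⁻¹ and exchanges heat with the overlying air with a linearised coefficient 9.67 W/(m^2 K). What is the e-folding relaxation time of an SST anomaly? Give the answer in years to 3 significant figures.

Areal heat capacity C = ρc_p × D = 4.00×10^6 × 85.2 = 3.41×10^8 J m⁻² K⁻¹.
Relaxation time τ = C / λ = 3.41×10^8 / 9.67 = 3.52×10^7 s.
In years: 3.52×10^7 s / (3.156×10^7 s/year) = 1.12 years.

1.12 years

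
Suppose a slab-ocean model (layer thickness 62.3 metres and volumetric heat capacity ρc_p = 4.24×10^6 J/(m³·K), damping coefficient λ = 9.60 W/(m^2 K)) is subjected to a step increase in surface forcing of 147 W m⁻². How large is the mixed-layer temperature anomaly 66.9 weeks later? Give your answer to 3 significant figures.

Areal heat capacity C = ρc_p × D = 4.24×10^6 × 62.3 = 2.64×10^8 J/(m²·K).
τ = C / λ = 2.64×10^8 / 9.60 = 2.75×10^7 s.
Equilibrium anomaly ΔT_eq = F / λ = 147 / 9.60 = 15.3 K.
t = 66.9 weeks = 4.05×10^7 s, so t/τ = 1.47.
ΔT(t) = ΔT_eq (1 − e^(−t/τ)) = 15.3 × (1 − e^−1.47) = 11.8 K.

11.8 K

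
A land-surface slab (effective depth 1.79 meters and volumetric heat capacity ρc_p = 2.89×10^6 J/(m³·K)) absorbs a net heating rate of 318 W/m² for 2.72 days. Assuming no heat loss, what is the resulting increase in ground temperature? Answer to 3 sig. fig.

Areal heat capacity C = ρc_p × D = 2.89×10^6 × 1.79 = 5.17×10^6 J m⁻² K⁻¹.
Net heat input Q = F Δt = 318 × (2.72 days × 86400 s/day) = 7.47×10^7 J/m².
ΔT = Q / C = 7.47×10^7 / 5.17×10^6 = 14.4 K.

14.4 K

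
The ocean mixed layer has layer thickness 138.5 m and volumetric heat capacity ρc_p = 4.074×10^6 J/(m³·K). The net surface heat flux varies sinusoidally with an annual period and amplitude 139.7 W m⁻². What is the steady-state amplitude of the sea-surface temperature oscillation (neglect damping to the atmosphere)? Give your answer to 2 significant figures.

1.2 K

Areal heat capacity C = ρc_p × D = 4.074×10^6 × 138.5 = 5.64×10^8 J/(m^2 K).
Angular frequency ω = 2π / T = 2π / 3.15×10^7 s = 1.99×10^-7 s⁻¹.
Cω = 5.64×10^8 × 1.99×10^-7 = 112 W/(m²·K).
Amplitude A = F₀ / (Cω) = 139.7 / 112 = 1.24 K.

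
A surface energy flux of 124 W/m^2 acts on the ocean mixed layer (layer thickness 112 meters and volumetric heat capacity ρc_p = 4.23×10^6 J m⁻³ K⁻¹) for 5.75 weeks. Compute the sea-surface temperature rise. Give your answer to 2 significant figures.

Areal heat capacity C = ρc_p × D = 4.23×10^6 × 112 = 4.74×10^8 J/(m²·K).
Net heat input Q = F Δt = 124 × (5.75 weeks × 6.048×10^5 s/week) = 4.31×10^8 J/m².
ΔT = Q / C = 4.31×10^8 / 4.74×10^8 = 0.910 K.

0.91 K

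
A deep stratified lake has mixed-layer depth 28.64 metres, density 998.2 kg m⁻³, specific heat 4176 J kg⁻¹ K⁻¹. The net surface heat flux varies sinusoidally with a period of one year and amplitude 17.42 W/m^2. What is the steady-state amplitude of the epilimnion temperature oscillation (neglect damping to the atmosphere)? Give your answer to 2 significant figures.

Areal heat capacity C = ρ c_p D = 998.2 × 4176 × 28.64 = 1.19×10^8 J/(m^2 K).
Angular frequency ω = 2π / T = 2π / 3.15×10^7 s = 1.99×10^-7 s⁻¹.
Cω = 1.19×10^8 × 1.99×10^-7 = 23.8 W/(m²·K).
Amplitude A = F₀ / (Cω) = 17.42 / 23.8 = 0.732 K.

0.73 K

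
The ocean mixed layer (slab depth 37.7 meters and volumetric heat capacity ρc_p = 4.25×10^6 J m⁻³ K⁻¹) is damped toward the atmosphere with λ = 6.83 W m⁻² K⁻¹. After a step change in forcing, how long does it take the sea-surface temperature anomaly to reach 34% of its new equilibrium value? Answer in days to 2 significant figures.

Areal heat capacity C = ρc_p × D = 4.25×10^6 × 37.7 = 1.60×10^8 J/(m^2 K).
τ = C / λ = 1.60×10^8 / 6.83 = 2.35×10^7 s.
Fraction reached: 1 − e^(−t/τ) = 0.34 ⇒ t = −τ ln(1 − 0.34) = τ × 0.416.
t = 9.75×10^6 s = 113 days.

110 days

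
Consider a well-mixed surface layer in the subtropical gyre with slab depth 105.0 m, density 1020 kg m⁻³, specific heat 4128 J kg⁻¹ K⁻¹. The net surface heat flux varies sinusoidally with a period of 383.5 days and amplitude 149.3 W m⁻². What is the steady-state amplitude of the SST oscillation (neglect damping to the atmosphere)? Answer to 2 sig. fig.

1.8 K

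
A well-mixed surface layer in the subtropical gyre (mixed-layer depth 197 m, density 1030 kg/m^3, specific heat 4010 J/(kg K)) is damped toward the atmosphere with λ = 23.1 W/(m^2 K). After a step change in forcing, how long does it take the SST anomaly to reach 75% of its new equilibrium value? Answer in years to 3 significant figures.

1.55 years

Areal heat capacity C = ρ c_p D = 1030 × 4010 × 197 = 8.14×10^8 J/(m^2 K).
τ = C / λ = 8.14×10^8 / 23.1 = 3.52×10^7 s.
Fraction reached: 1 − e^(−t/τ) = 0.75 ⇒ t = −τ ln(1 − 0.75) = τ × 1.39.
t = 4.88×10^7 s = 1.55 years.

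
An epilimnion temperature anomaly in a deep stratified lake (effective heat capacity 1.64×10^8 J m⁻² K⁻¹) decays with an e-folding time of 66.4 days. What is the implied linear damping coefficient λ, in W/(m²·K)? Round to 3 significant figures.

Areal heat capacity C = 1.64×10^8 J m⁻² K⁻¹ (given).
τ = 66.4 days = 5.74×10^6 s.
λ = C / τ = 1.64×10^8 / 5.74×10^6 = 28.6 W/(m²·K).

28.6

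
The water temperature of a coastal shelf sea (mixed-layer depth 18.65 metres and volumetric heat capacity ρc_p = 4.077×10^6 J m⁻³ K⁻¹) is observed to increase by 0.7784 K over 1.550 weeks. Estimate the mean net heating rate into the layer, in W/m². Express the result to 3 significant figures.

Areal heat capacity C = ρc_p × D = 4.077×10^6 × 18.65 = 7.60×10^7 J m⁻² K⁻¹.
Required heat per unit area: Q = C ΔT = 7.60×10^7 × 0.7784 = 5.92×10^7 J/m².
Flux F = Q / Δt = 5.92×10^7 / 9.37×10^5 s = 63.1 W/m².

63.1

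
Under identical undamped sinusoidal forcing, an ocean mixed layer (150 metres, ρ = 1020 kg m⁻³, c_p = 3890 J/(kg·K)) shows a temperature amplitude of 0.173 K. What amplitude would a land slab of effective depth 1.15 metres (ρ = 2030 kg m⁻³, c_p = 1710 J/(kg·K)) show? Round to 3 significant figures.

C_ocean = 5.95×10^8 J/(m²·K); C_land = 3.99×10^6 J/(m²·K).
A ∝ 1/C ⇒ A_land = A_ocean × C_ocean/C_land = 0.173 × 149 = 25.8 K.

25.8 K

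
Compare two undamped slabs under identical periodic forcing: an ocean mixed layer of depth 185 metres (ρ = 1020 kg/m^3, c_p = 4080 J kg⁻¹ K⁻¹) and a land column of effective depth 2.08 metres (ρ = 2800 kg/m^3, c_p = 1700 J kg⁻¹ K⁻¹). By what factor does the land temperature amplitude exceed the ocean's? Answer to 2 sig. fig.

C_ocean = 1020 × 4080 × 185 = 7.70×10^8 J/(m²·K).
C_land = 2800 × 1700 × 2.08 = 9.90×10^6 J/(m²·K).
Undamped amplitude ∝ 1/C, so A_land/A_ocean = C_ocean/C_land = 77.8.

78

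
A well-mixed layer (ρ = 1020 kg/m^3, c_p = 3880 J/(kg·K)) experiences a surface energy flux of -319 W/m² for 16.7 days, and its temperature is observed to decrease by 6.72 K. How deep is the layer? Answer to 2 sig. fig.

Heat input Q = F Δt = -319 × 1.44×10^6 s = -4.60×10^8 J/m².
Required areal heat capacity C = Q / ΔT = 6.85×10^7 J/(m²·K).
Depth D = C / (ρ c_p) = 6.85×10^7 / (1020 × 3880) = 17.3 m.

17 m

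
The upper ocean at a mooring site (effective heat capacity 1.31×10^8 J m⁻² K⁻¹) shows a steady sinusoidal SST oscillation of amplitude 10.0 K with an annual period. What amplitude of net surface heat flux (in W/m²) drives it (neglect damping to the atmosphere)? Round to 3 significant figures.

Areal heat capacity C = 1.31×10^8 J m⁻² K⁻¹ (given).
ω = 2π / 3.15×10^7 s = 1.99×10^-7 s⁻¹.
Cω = 1.31×10^8 × 1.99×10^-7 = 26.1 W/(m²·K).
F₀ = A × Cω = 10.0 × 26.1 = 261 W/m².

261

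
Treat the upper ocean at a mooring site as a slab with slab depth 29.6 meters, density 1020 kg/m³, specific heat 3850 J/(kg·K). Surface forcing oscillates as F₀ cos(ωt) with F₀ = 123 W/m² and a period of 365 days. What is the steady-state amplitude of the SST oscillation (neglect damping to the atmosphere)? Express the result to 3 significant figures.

Areal heat capacity C = ρ c_p D = 1020 × 3850 × 29.6 = 1.16×10^8 J/(m^2 K).
Angular frequency ω = 2π / T = 2π / 3.15×10^7 s = 1.99×10^-7 s⁻¹.
Cω = 1.16×10^8 × 1.99×10^-7 = 23.2 W/(m²·K).
Amplitude A = F₀ / (Cω) = 123 / 23.2 = 5.31 K.

5.31 K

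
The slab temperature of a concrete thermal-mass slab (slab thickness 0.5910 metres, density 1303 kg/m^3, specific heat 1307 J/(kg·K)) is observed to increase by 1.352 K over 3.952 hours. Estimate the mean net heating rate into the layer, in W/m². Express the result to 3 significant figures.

95.6

Areal heat capacity C = ρ c_p D = 1303 × 1307 × 0.5910 = 1.01×10^6 J m⁻² K⁻¹.
Required heat per unit area: Q = C ΔT = 1.01×10^6 × 1.352 = 1.36×10^6 J/m².
Flux F = Q / Δt = 1.36×10^6 / 14200 s = 95.6 W/m².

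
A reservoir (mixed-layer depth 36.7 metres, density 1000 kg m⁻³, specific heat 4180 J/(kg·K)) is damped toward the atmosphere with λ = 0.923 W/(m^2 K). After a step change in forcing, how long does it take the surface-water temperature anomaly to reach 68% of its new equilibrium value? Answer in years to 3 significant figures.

Areal heat capacity C = ρ c_p D = 1000 × 4180 × 36.7 = 1.53×10^8 J/(m²·K).
τ = C / λ = 1.53×10^8 / 0.923 = 1.66×10^8 s.
Fraction reached: 1 − e^(−t/τ) = 0.68 ⇒ t = −τ ln(1 − 0.68) = τ × 1.14.
t = 1.89×10^8 s = 6.00 years.

6.00 years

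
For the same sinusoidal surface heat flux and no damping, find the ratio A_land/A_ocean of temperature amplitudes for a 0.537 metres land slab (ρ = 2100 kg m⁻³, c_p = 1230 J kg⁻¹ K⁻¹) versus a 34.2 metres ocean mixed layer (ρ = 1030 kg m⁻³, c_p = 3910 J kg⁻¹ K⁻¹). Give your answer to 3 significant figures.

C_ocean = 1030 × 3910 × 34.2 = 1.38×10^8 J/(m²·K).
C_land = 2100 × 1230 × 0.537 = 1.39×10^6 J/(m²·K).
Undamped amplitude ∝ 1/C, so A_land/A_ocean = C_ocean/C_land = 99.3.

99.3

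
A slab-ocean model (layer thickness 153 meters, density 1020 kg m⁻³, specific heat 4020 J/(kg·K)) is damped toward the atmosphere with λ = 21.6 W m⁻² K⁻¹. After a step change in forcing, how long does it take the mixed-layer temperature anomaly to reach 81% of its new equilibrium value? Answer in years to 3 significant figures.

Areal heat capacity C = ρ c_p D = 1020 × 4020 × 153 = 6.27×10^8 J/(m²·K).
τ = C / λ = 6.27×10^8 / 21.6 = 2.90×10^7 s.
Fraction reached: 1 − e^(−t/τ) = 0.81 ⇒ t = −τ ln(1 − 0.81) = τ × 1.66.
t = 4.82×10^7 s = 1.53 years.

1.53 years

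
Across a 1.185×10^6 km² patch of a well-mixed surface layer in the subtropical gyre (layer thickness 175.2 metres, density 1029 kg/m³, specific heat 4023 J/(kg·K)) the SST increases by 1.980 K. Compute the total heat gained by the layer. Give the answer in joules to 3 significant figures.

Areal heat capacity C = ρ c_p D = 1029 × 4023 × 175.2 = 7.25×10^8 J/(m²·K).
Heat per unit area: q = C ΔT = 7.25×10^8 × 1.980 = 1.44×10^9 J/m².
Total heat: Q = q × A = 1.44×10^9 × (1.185×10^6 × 10⁶ m²) = 1.70×10^21 J.

1.70×10^21 J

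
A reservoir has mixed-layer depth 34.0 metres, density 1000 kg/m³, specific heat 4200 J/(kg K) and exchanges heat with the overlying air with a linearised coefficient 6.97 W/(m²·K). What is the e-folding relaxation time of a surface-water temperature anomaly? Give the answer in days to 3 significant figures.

237 days

Areal heat capacity C = ρ c_p D = 1000 × 4200 × 34.0 = 1.43×10^8 J m⁻² K⁻¹.
Relaxation time τ = C / λ = 1.43×10^8 / 6.97 = 2.05×10^7 s.
In days: 2.05×10^7 s / (86400 s/day) = 237 days.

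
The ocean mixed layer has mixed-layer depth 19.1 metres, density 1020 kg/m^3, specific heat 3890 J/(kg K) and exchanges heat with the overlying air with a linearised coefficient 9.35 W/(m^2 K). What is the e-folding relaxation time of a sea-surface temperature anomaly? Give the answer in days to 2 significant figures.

94 days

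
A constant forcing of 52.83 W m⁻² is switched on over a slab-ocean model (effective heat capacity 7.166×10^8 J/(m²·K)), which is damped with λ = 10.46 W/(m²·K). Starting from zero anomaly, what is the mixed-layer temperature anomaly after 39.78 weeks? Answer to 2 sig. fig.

1.5 K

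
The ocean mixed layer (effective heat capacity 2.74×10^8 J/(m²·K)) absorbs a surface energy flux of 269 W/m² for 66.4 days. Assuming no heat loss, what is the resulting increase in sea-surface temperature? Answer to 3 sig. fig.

Areal heat capacity C = 2.74×10^8 J/(m²·K) (given).
Net heat input Q = F Δt = 269 × (66.4 days × 86400 s/day) = 1.54×10^9 J/m².
ΔT = Q / C = 1.54×10^9 / 2.74×10^8 = 5.63 K.

5.63 K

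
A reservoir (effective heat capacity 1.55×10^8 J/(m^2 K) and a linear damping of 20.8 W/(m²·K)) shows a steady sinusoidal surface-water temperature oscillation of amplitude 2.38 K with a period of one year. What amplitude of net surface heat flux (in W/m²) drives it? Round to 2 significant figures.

Areal heat capacity C = 1.55×10^8 J/(m^2 K) (given).
ω = 2π / 3.15×10^7 s = 1.99×10^-7 s⁻¹.
√((Cω)² + λ²) = √((30.9)² + 20.8²) = 37.2 W/(m²·K).
F₀ = A × √((Cω)²+λ²) = 2.38 × 37.2 = 88.6 W/m².

89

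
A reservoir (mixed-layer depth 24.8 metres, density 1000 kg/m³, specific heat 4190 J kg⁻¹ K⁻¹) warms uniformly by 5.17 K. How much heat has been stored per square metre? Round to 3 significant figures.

5.37×10^8

Areal heat capacity C = ρ c_p D = 1000 × 4190 × 24.8 = 1.04×10^8 J/(m²·K).
ΔQ = C ΔT = 1.04×10^8 × 5.17 = 5.37×10^8 J/m².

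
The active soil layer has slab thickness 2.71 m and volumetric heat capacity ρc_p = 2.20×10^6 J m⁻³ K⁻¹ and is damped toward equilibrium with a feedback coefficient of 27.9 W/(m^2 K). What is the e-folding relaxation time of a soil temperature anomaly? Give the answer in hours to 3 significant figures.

59.4 hours

Areal heat capacity C = ρc_p × D = 2.20×10^6 × 2.71 = 5.96×10^6 J/(m^2 K).
Relaxation time τ = C / λ = 5.96×10^6 / 27.9 = 2.14×10^5 s.
In hours: 2.14×10^5 s / (3600 s/hour) = 59.4 hours.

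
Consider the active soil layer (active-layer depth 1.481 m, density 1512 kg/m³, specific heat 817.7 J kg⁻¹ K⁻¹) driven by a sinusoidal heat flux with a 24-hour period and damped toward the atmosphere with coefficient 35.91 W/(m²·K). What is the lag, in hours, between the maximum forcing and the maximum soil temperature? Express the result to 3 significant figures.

4.99 hours

Areal heat capacity C = ρ c_p D = 1512 × 817.7 × 1.481 = 1.83×10^6 J m⁻² K⁻¹.
ω = 2π / 86400 s = 7.27×10^-5 s⁻¹.
Phase lag φ = arctan(Cω/λ) = arctan(133/35.91) = 1.31 rad.
Time lag = φ / ω = 1.31 / 7.27×10^-5 = 18000 s = 4.99 hours.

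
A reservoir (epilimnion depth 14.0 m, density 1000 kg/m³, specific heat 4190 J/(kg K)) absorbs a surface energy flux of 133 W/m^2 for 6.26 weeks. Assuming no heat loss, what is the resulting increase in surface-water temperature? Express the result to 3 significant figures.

Areal heat capacity C = ρ c_p D = 1000 × 4190 × 14.0 = 5.87×10^7 J/(m^2 K).
Net heat input Q = F Δt = 133 × (6.26 weeks × 6.048×10^5 s/week) = 5.04×10^8 J/m².
ΔT = Q / C = 5.04×10^8 / 5.87×10^7 = 8.58 K.

8.58 K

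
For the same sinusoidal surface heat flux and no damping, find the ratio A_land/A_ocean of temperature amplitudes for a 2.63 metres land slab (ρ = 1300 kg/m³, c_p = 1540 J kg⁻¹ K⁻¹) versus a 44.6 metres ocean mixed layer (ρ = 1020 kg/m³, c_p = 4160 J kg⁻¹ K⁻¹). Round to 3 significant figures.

35.9

C_ocean = 1020 × 4160 × 44.6 = 1.89×10^8 J/(m²·K).
C_land = 1300 × 1540 × 2.63 = 5.27×10^6 J/(m²·K).
Undamped amplitude ∝ 1/C, so A_land/A_ocean = C_ocean/C_land = 35.9.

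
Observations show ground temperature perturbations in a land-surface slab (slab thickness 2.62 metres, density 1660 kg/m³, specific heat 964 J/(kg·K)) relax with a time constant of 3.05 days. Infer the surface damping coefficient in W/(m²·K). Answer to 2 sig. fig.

Areal heat capacity C = ρ c_p D = 1660 × 964 × 2.62 = 4.19×10^6 J/(m^2 K).
τ = 3.05 days = 2.64×10^5 s.
λ = C / τ = 4.19×10^6 / 2.64×10^5 = 15.9 W/(m²·K).

16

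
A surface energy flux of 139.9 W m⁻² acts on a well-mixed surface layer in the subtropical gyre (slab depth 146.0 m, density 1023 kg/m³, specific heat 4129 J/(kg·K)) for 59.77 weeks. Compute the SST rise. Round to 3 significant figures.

8.20 K

Areal heat capacity C = ρ c_p D = 1023 × 4129 × 146.0 = 6.17×10^8 J m⁻² K⁻¹.
Net heat input Q = F Δt = 139.9 × (59.77 weeks × 6.048×10^5 s/week) = 5.06×10^9 J/m².
ΔT = Q / C = 5.06×10^9 / 6.17×10^8 = 8.20 K.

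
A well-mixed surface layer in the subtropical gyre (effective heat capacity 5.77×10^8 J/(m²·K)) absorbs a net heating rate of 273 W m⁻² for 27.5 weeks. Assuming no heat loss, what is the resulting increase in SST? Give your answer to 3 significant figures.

7.87 K

Areal heat capacity C = 5.77×10^8 J/(m²·K) (given).
Net heat input Q = F Δt = 273 × (27.5 weeks × 6.048×10^5 s/week) = 4.54×10^9 J/m².
ΔT = Q / C = 4.54×10^9 / 5.77×10^8 = 7.87 K.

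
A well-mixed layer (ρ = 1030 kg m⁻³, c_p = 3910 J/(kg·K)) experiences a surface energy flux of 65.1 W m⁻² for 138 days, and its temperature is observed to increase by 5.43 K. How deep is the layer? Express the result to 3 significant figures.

Heat input Q = F Δt = 65.1 × 1.19×10^7 s = 7.76×10^8 J/m².
Required areal heat capacity C = Q / ΔT = 1.43×10^8 J/(m²·K).
Depth D = C / (ρ c_p) = 1.43×10^8 / (1030 × 3910) = 35.5 m.

35.5 m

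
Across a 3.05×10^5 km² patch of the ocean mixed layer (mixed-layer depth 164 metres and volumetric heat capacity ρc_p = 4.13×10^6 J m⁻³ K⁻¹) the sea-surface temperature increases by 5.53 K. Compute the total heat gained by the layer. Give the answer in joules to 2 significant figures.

Areal heat capacity C = ρc_p × D = 4.13×10^6 × 164 = 6.77×10^8 J m⁻² K⁻¹.
Heat per unit area: q = C ΔT = 6.77×10^8 × 5.53 = 3.75×10^9 J/m².
Total heat: Q = q × A = 3.75×10^9 × (3.05×10^5 × 10⁶ m²) = 1.14×10^21 J.

1.1×10^21 J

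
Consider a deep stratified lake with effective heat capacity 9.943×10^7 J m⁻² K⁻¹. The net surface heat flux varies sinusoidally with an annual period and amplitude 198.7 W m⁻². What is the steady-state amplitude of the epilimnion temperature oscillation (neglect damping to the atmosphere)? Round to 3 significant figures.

10.0 K

Areal heat capacity C = 9.943×10^7 J m⁻² K⁻¹ (given).
Angular frequency ω = 2π / T = 2π / 3.15×10^7 s = 1.99×10^-7 s⁻¹.
Cω = 9.94×10^7 × 1.99×10^-7 = 19.8 W/(m²·K).
Amplitude A = F₀ / (Cω) = 198.7 / 19.8 = 10.0 K.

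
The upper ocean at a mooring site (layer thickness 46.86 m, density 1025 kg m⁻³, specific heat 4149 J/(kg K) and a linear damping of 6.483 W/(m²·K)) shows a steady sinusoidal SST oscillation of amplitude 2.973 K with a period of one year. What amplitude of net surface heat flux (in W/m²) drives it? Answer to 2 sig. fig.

120

Areal heat capacity C = ρ c_p D = 1025 × 4149 × 46.86 = 1.99×10^8 J/(m^2 K).
ω = 2π / 3.15×10^7 s = 1.99×10^-7 s⁻¹.
√((Cω)² + λ²) = √((39.7)² + 6.483²) = 40.2 W/(m²·K).
F₀ = A × √((Cω)²+λ²) = 2.973 × 40.2 = 120 W/m².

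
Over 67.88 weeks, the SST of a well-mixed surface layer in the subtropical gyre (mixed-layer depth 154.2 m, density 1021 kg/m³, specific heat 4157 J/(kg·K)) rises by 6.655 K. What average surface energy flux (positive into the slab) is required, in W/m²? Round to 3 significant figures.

106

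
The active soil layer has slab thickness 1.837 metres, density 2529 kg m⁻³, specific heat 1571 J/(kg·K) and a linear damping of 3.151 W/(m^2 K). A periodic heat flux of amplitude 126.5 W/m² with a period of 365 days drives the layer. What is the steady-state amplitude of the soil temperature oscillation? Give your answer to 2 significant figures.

36 K

Areal heat capacity C = ρ c_p D = 2529 × 1571 × 1.837 = 7.30×10^6 J m⁻² K⁻¹.
Angular frequency ω = 2π / T = 2π / 3.15×10^7 s = 1.99×10^-7 s⁻¹.
√((Cω)² + λ²) = √((1.45)² + 3.151²) = 3.47 W/(m²·K).
Amplitude A = F₀ / √((Cω)²+λ²) = 126.5 / 3.47 = 36.5 K.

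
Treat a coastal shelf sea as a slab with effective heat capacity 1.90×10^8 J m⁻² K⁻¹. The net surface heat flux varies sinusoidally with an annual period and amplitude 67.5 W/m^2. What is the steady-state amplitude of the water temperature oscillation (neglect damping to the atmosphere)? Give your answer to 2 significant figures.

1.8 K

Areal heat capacity C = 1.90×10^8 J m⁻² K⁻¹ (given).
Angular frequency ω = 2π / T = 2π / 3.15×10^7 s = 1.99×10^-7 s⁻¹.
Cω = 1.90×10^8 × 1.99×10^-7 = 37.9 W/(m²·K).
Amplitude A = F₀ / (Cω) = 67.5 / 37.9 = 1.78 K.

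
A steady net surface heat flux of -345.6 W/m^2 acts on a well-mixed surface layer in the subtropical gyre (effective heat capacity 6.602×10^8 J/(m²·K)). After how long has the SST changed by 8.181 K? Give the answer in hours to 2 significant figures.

4300 hours

Areal heat capacity C = 6.602×10^8 J/(m²·K) (given).
Time required: Δt = C ΔT / F = 6.60×10^8 × -8.181 / -345.6 = 1.56×10^7 s.
In hours: 1.56×10^7 s / (3600 s/hour) = 4340 hours.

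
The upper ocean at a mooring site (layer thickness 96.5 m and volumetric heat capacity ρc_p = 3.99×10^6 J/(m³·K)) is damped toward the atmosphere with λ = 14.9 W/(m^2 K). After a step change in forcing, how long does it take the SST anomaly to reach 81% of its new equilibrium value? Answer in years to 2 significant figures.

1.4 years

Areal heat capacity C = ρc_p × D = 3.99×10^6 × 96.5 = 3.85×10^8 J/(m²·K).
τ = C / λ = 3.85×10^8 / 14.9 = 2.58×10^7 s.
Fraction reached: 1 − e^(−t/τ) = 0.81 ⇒ t = −τ ln(1 − 0.81) = τ × 1.66.
t = 4.29×10^7 s = 1.36 years.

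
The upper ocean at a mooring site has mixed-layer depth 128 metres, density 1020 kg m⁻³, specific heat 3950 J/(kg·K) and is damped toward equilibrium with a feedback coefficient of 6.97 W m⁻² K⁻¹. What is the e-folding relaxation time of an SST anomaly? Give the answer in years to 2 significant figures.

2.3 years

Areal heat capacity C = ρ c_p D = 1020 × 3950 × 128 = 5.16×10^8 J m⁻² K⁻¹.
Relaxation time τ = C / λ = 5.16×10^8 / 6.97 = 7.40×10^7 s.
In years: 7.40×10^7 s / (3.156×10^7 s/year) = 2.34 years.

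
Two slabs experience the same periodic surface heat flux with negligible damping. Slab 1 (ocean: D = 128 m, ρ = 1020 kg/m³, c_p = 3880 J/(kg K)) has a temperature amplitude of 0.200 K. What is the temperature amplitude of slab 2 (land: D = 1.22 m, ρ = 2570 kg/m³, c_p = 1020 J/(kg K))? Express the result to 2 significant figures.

C_ocean = 5.07×10^8 J/(m²·K); C_land = 3.20×10^6 J/(m²·K).
A ∝ 1/C ⇒ A_land = A_ocean × C_ocean/C_land = 0.200 × 158 = 31.7 K.

32 K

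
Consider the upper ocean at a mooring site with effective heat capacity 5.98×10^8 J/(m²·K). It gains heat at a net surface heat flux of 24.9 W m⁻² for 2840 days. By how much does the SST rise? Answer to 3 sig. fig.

10.2 K

Areal heat capacity C = 5.98×10^8 J/(m²·K) (given).
Net heat input Q = F Δt = 24.9 × (2840 days × 86400 s/day) = 6.11×10^9 J/m².
ΔT = Q / C = 6.11×10^9 / 5.98×10^8 = 10.2 K.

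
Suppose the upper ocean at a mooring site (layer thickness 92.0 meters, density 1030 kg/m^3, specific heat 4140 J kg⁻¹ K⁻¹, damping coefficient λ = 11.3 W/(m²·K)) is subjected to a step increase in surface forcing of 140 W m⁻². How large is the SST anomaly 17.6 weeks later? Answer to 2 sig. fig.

3.3 K

Areal heat capacity C = ρ c_p D = 1030 × 4140 × 92.0 = 3.92×10^8 J/(m²·K).
τ = C / λ = 3.92×10^8 / 11.3 = 3.47×10^7 s.
Equilibrium anomaly ΔT_eq = F / λ = 140 / 11.3 = 12.4 K.
t = 17.6 weeks = 1.06×10^7 s, so t/τ = 0.307.
ΔT(t) = ΔT_eq (1 − e^(−t/τ)) = 12.4 × (1 − e^−0.307) = 3.27 K.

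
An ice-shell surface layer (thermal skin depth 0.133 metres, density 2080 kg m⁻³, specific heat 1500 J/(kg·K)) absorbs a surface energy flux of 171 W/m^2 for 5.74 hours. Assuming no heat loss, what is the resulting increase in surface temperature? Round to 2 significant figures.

8.5 K

Areal heat capacity C = ρ c_p D = 2080 × 1500 × 0.133 = 4.15×10^5 J/(m²·K).
Net heat input Q = F Δt = 171 × (5.74 hours × 3600 s/hour) = 3.53×10^6 J/m².
ΔT = Q / C = 3.53×10^6 / 4.15×10^5 = 8.52 K.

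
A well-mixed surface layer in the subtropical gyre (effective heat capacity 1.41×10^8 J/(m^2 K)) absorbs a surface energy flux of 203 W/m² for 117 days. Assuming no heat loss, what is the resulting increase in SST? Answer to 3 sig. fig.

Areal heat capacity C = 1.41×10^8 J/(m^2 K) (given).
Net heat input Q = F Δt = 203 × (117 days × 86400 s/day) = 2.05×10^9 J/m².
ΔT = Q / C = 2.05×10^9 / 1.41×10^8 = 14.6 K.

14.6 K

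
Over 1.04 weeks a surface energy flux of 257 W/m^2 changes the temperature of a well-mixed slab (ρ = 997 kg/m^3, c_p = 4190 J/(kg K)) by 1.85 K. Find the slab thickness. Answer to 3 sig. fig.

Heat input Q = F Δt = 257 × 6.29×10^5 s = 1.62×10^8 J/m².
Required areal heat capacity C = Q / ΔT = 8.74×10^7 J/(m²·K).
Depth D = C / (ρ c_p) = 8.74×10^7 / (997 × 4190) = 20.9 m.

20.9 m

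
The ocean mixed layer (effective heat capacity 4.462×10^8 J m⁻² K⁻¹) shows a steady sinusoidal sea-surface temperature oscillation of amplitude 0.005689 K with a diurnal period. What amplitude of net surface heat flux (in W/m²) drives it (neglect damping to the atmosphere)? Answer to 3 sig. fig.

185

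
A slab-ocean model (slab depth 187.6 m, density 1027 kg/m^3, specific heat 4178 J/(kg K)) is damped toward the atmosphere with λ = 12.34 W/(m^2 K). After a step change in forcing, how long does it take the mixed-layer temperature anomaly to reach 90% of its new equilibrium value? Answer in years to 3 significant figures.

4.76 years

Areal heat capacity C = ρ c_p D = 1027 × 4178 × 187.6 = 8.05×10^8 J/(m^2 K).
τ = C / λ = 8.05×10^8 / 12.34 = 6.52×10^7 s.
Fraction reached: 1 − e^(−t/τ) = 0.90 ⇒ t = −τ ln(1 − 0.90) = τ × 2.30.
t = 1.50×10^8 s = 4.76 years.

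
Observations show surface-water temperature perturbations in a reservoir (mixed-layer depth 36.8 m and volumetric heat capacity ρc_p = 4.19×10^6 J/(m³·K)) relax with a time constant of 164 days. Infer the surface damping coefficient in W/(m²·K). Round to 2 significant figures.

11

Areal heat capacity C = ρc_p × D = 4.19×10^6 × 36.8 = 1.54×10^8 J/(m²·K).
τ = 164 days = 1.42×10^7 s.
λ = C / τ = 1.54×10^8 / 1.42×10^7 = 10.9 W/(m²·K).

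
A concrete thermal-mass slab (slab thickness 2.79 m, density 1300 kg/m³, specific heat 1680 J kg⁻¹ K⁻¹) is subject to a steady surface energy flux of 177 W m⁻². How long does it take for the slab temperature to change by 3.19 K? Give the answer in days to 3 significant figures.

Areal heat capacity C = ρ c_p D = 1300 × 1680 × 2.79 = 6.09×10^6 J/(m^2 K).
Time required: Δt = C ΔT / F = 6.09×10^6 × 3.19 / 177 = 1.10×10^5 s.
In days: 1.10×10^5 s / (86400 s/day) = 1.27 days.

1.27 days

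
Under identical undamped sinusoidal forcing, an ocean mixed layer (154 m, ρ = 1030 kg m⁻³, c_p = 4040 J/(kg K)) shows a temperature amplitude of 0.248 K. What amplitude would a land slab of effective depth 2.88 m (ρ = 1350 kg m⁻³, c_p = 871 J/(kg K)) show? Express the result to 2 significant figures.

47 K

C_ocean = 6.41×10^8 J/(m²·K); C_land = 3.39×10^6 J/(m²·K).
A ∝ 1/C ⇒ A_land = A_ocean × C_ocean/C_land = 0.248 × 189 = 46.9 K.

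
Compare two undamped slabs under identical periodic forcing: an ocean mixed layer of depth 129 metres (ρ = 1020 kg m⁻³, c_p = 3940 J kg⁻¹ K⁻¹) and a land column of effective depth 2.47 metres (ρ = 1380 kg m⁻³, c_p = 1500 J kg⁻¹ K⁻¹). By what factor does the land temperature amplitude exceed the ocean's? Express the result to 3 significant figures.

101

C_ocean = 1020 × 3940 × 129 = 5.18×10^8 J/(m²·K).
C_land = 1380 × 1500 × 2.47 = 5.11×10^6 J/(m²·K).
Undamped amplitude ∝ 1/C, so A_land/A_ocean = C_ocean/C_land = 101.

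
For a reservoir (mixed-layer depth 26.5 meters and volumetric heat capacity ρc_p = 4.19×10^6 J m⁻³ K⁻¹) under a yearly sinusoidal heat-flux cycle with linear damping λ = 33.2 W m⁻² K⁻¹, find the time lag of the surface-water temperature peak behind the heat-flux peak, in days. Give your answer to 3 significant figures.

Areal heat capacity C = ρc_p × D = 4.19×10^6 × 26.5 = 1.11×10^8 J/(m²·K).
ω = 2π / 3.15×10^7 s = 1.99×10^-7 s⁻¹.
Phase lag φ = arctan(Cω/λ) = arctan(22.1/33.2) = 0.588 rad.
Time lag = φ / ω = 0.588 / 1.99×10^-7 = 2.95×10^6 s = 34.1 days.

34.1 days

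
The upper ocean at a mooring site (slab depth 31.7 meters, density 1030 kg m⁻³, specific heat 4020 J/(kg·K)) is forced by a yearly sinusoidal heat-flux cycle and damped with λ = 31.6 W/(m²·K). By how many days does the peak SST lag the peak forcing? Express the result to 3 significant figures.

Areal heat capacity C = ρ c_p D = 1030 × 4020 × 31.7 = 1.31×10^8 J/(m²·K).
ω = 2π / 3.15×10^7 s = 1.99×10^-7 s⁻¹.
Phase lag φ = arctan(Cω/λ) = arctan(26.2/31.6) = 0.691 rad.
Time lag = φ / ω = 0.691 / 1.99×10^-7 = 3.47×10^6 s = 40.2 days.

40.2 days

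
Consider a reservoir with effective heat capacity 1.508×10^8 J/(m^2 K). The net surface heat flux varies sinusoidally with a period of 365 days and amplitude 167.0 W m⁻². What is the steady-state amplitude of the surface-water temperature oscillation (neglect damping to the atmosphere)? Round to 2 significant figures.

5.6 K

Areal heat capacity C = 1.508×10^8 J/(m^2 K) (given).
Angular frequency ω = 2π / T = 2π / 3.15×10^7 s = 1.99×10^-7 s⁻¹.
Cω = 1.51×10^8 × 1.99×10^-7 = 30.0 W/(m²·K).
Amplitude A = F₀ / (Cω) = 167.0 / 30.0 = 5.56 K.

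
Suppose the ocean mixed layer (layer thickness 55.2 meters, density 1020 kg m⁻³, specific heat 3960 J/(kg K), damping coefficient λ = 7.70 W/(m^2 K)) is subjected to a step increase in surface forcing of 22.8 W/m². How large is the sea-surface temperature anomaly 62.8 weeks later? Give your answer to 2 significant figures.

Areal heat capacity C = ρ c_p D = 1020 × 3960 × 55.2 = 2.23×10^8 J m⁻² K⁻¹.
τ = C / λ = 2.23×10^8 / 7.70 = 2.90×10^7 s.
Equilibrium anomaly ΔT_eq = F / λ = 22.8 / 7.70 = 2.96 K.
t = 62.8 weeks = 3.80×10^7 s, so t/τ = 1.31.
ΔT(t) = ΔT_eq (1 − e^(−t/τ)) = 2.96 × (1 − e^−1.31) = 2.16 K.

2.2 K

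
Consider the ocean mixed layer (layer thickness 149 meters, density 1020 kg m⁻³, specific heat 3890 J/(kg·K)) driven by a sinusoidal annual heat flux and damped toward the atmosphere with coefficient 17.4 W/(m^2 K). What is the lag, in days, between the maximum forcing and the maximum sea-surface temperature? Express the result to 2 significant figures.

Areal heat capacity C = ρ c_p D = 1020 × 3890 × 149 = 5.91×10^8 J/(m²·K).
ω = 2π / 3.15×10^7 s = 1.99×10^-7 s⁻¹.
Phase lag φ = arctan(Cω/λ) = arctan(118/17.4) = 1.42 rad.
Time lag = φ / ω = 1.42 / 1.99×10^-7 = 7.15×10^6 s = 82.7 days.

83 days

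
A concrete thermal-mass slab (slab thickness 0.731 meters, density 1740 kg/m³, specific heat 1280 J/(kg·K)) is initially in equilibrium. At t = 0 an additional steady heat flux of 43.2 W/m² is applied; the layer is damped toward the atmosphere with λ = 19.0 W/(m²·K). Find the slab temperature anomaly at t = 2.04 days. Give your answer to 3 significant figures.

1.98 K

Areal heat capacity C = ρ c_p D = 1740 × 1280 × 0.731 = 1.63×10^6 J/(m^2 K).
τ = C / λ = 1.63×10^6 / 19.0 = 85700 s.
Equilibrium anomaly ΔT_eq = F / λ = 43.2 / 19.0 = 2.27 K.
t = 2.04 days = 1.76×10^5 s, so t/τ = 2.06.
ΔT(t) = ΔT_eq (1 − e^(−t/τ)) = 2.27 × (1 − e^−2.06) = 1.98 K.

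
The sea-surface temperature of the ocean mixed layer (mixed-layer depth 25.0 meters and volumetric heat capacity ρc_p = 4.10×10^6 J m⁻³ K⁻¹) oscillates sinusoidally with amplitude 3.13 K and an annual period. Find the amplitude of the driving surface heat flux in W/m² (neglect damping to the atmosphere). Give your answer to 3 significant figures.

63.9

Areal heat capacity C = ρc_p × D = 4.10×10^6 × 25.0 = 1.02×10^8 J/(m²·K).
ω = 2π / 3.15×10^7 s = 1.99×10^-7 s⁻¹.
Cω = 1.02×10^8 × 1.99×10^-7 = 20.4 W/(m²·K).
F₀ = A × Cω = 3.13 × 20.4 = 63.9 W/m².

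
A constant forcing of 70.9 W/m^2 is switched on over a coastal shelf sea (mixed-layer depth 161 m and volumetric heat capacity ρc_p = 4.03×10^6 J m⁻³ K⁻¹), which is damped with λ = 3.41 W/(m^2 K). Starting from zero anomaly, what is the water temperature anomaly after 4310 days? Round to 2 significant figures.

Areal heat capacity C = ρc_p × D = 4.03×10^6 × 161 = 6.49×10^8 J/(m^2 K).
τ = C / λ = 6.49×10^8 / 3.41 = 1.90×10^8 s.
Equilibrium anomaly ΔT_eq = F / λ = 70.9 / 3.41 = 20.8 K.
t = 4310 days = 3.72×10^8 s, so t/τ = 1.96.
ΔT(t) = ΔT_eq (1 − e^(−t/τ)) = 20.8 × (1 − e^−1.96) = 17.9 K.

18 K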